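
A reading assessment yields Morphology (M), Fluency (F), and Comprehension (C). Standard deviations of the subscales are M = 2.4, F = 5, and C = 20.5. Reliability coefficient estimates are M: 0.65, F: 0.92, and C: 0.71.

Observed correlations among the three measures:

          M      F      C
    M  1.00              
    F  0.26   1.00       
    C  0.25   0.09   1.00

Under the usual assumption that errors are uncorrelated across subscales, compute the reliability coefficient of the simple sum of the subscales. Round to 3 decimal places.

Var(M+F+C) = 2.4² + 5² + 20.5² + 2·[2.4·5·0.26 + 2.4·20.5·0.25 + 5·20.5·0.09] = 451.01 + 49.29 = 500.3.
Under uncorrelated errors the observed covariances equal the true-score covariances, so only the own-variance terms attenuate.
True-score variance = [2.4²·0.65 + 5²·0.92 + 20.5²·0.71] + 49.29 = 325.121 + 49.29 = 374.411.
Reliability = 374.411 / 500.3 = 0.748.

0.748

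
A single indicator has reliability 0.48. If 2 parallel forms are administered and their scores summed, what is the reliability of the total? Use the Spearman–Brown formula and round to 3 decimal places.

0.649

ρ_k = kρ / (1 + (k−1)ρ) = 2·0.48 / (1 + 1·0.48) = 0.960 / 1.480 = 0.649.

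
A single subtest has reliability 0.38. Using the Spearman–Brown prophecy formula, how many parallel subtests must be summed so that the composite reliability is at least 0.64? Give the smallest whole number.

3

k ≥ ρ*(1−ρ₁)/(ρ₁(1−ρ*)) = 0.64·0.62 / (0.38·0.36) = 2.901.
Smallest integer k = 3.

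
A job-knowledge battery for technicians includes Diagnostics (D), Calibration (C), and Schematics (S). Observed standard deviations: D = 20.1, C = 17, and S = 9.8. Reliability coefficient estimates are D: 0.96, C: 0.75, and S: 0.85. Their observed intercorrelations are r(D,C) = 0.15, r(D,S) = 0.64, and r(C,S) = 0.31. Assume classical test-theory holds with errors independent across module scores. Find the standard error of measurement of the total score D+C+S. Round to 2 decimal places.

Var(total) = 789.05 + 457.936 = 1246.99.
True-score variance = 686.234 + 457.936 = 1144.17, so reliability = 0.9175.
Error variance = 1246.99 − 1144.17 = 102.816; SEM = √102.816 = 10.14.

10.14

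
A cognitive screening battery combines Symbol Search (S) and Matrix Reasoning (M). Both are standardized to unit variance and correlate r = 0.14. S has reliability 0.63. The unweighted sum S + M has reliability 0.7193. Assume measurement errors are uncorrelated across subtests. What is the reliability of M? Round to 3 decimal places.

0.730

Var(S+M) = 2 + 2·0.14 = 2.280.
True-score variance = ρ_S + ρ_M + 2·0.14, so 0.7193 = (0.63 + ρ_M + 0.28) / 2.280.
ρ_M = 0.7193·2.280 − 0.63 − 0.28 = 0.730.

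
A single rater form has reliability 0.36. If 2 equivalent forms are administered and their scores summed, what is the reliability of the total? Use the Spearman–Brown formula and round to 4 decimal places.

0.5294

ρ_k = kρ / (1 + (k−1)ρ) = 2·0.36 / (1 + 1·0.36) = 0.720 / 1.360 = 0.5294.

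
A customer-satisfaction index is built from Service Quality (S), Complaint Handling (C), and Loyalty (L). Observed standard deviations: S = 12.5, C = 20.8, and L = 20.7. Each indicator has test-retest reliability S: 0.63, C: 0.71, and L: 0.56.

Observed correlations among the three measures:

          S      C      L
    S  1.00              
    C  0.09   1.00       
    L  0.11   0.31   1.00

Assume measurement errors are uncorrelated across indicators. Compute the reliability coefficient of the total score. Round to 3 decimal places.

Var(S+C+L) = 12.5² + 20.8² + 20.7² + 2·[12.5·20.8·0.09 + 12.5·20.7·0.11 + 20.8·20.7·0.31] = 1017.38 + 370.672 = 1388.05.
Because errors are independent across components, Cov(Tᵢ,Tⱼ) = Cov(Xᵢ,Xⱼ); the off-diagonal part of the true-score variance is the same as above.
True-score variance = [12.5²·0.63 + 20.8²·0.71 + 20.7²·0.56] + 370.672 = 645.566 + 370.672 = 1016.24.
Reliability = 1016.24 / 1388.05 = 0.732.

0.732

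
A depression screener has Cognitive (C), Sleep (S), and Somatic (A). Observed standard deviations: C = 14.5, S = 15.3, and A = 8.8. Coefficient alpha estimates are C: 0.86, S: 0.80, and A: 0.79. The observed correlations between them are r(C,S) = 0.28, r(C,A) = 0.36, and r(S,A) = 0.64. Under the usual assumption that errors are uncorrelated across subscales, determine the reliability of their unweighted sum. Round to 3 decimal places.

0.898

Var(C+S+A) = 14.5² + 15.3² + 8.8² + 2·[14.5·15.3·0.28 + 14.5·8.8·0.36 + 15.3·8.8·0.64] = 521.78 + 388.447 = 910.227.
Because errors are independent across components, Cov(Tᵢ,Tⱼ) = Cov(Xᵢ,Xⱼ); the off-diagonal part of the true-score variance is the same as above.
True-score variance = [14.5²·0.86 + 15.3²·0.80 + 8.8²·0.79] + 388.447 = 429.265 + 388.447 = 817.712.
Reliability = 817.712 / 910.227 = 0.898.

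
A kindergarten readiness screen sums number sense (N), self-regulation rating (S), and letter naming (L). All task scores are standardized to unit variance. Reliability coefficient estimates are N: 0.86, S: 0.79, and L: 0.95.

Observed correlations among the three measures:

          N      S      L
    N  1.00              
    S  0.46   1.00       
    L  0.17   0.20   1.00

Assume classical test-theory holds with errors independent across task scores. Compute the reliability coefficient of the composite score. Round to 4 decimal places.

Var(N+S+L) = 3 + 2·[0.46 + 0.17 + 0.20] = 3 + 1.66 = 4.66.
Under uncorrelated errors the observed covariances equal the true-score covariances, so only the own-variance terms attenuate.
True-score variance = [0.86 + 0.79 + 0.95] + 1.66 = 2.6 + 1.66 = 4.26.
Reliability = 4.26 / 4.66 = 0.9142.

0.9142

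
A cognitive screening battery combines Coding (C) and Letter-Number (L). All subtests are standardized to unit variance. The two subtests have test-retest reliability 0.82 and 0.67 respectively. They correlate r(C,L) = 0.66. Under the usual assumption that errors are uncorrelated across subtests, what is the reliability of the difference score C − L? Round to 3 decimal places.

Var(C−L) = 1 + 1 − 2·0.66 = 2 − 1.32 = 0.68.
With uncorrelated errors the cross-covariances are all true-score covariance, so they carry over unchanged; only the diagonal terms shrink to ρᵢσᵢ².
True-score variance = [0.82 + 0.67] − 1.32 = 1.49 − 1.32 = 0.17.
Reliability = 0.17 / 0.68 = 0.250.

0.250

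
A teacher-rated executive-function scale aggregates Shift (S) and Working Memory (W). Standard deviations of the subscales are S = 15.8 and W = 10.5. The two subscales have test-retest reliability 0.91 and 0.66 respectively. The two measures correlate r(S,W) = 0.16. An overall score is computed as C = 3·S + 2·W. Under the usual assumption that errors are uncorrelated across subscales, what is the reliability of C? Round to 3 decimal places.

Var(C) = 3²·15.8² + 2²·10.5² + 2·[6·15.8·10.5·0.16] = 2687.76 + 318.528 = 3006.29.
Under uncorrelated errors the observed covariances equal the true-score covariances, so only the own-variance terms attenuate.
True-score variance = [3²·15.8²·0.91 + 2²·10.5²·0.66] + 318.528 = 2335.61 + 318.528 = 2654.14.
Reliability = 2654.14 / 3006.29 = 0.883.

0.883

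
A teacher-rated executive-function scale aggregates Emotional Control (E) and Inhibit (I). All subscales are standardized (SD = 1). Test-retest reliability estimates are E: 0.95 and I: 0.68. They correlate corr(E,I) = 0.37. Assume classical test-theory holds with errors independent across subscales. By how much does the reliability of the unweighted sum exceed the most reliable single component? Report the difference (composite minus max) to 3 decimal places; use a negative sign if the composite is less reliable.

-0.085

Var(sum) = 2 + 0.74 = 2.74; true-score variance = 1.63 + 0.74 = 2.37; composite reliability = 0.8650.
Max component reliability = 0.9500.
Difference = 0.8650 − 0.9500 = -0.085.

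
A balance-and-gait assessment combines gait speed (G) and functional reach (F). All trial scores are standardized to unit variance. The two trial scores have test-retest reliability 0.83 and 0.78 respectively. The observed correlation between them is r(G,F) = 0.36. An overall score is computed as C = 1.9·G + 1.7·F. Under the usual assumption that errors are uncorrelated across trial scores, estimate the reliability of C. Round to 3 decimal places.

0.858

Var(C) = 1.9² + 1.7² + 2·[3.23·0.36] = 6.5 + 2.3256 = 8.8256.
Because errors are independent across components, Cov(Tᵢ,Tⱼ) = Cov(Xᵢ,Xⱼ); the off-diagonal part of the true-score variance is the same as above.
True-score variance = [1.9²·0.83 + 1.7²·0.78] + 2.3256 = 5.2505 + 2.3256 = 7.5761.
Reliability = 7.5761 / 8.8256 = 0.858.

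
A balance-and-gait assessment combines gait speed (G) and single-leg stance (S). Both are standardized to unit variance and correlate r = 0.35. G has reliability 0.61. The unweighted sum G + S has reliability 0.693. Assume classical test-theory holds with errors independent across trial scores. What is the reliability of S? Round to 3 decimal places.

Var(G+S) = 2 + 2·0.35 = 2.700.
True-score variance = ρ_G + ρ_S + 2·0.35, so 0.693 = (0.61 + ρ_S + 0.70) / 2.700.
ρ_S = 0.693·2.700 − 0.61 − 0.70 = 0.561.

0.561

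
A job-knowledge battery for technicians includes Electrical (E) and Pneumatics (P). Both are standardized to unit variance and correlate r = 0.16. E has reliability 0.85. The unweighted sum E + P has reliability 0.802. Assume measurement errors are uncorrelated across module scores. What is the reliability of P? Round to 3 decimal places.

Var(E+P) = 2 + 2·0.16 = 2.320.
True-score variance = ρ_E + ρ_P + 2·0.16, so 0.802 = (0.85 + ρ_P + 0.32) / 2.320.
ρ_P = 0.802·2.320 − 0.85 − 0.32 = 0.691.

0.691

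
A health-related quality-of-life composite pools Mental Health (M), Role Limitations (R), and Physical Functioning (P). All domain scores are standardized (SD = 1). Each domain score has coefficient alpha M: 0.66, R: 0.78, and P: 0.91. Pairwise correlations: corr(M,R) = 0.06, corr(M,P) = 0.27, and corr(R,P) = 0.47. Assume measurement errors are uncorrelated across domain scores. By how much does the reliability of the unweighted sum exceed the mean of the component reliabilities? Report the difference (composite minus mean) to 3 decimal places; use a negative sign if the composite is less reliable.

Var(sum) = 3 + 1.6 = 4.6; true-score variance = 2.35 + 1.6 = 3.95; composite reliability = 0.8587.
Mean component reliability = 0.7833.
Difference = 0.8587 − 0.7833 = 0.075.

0.075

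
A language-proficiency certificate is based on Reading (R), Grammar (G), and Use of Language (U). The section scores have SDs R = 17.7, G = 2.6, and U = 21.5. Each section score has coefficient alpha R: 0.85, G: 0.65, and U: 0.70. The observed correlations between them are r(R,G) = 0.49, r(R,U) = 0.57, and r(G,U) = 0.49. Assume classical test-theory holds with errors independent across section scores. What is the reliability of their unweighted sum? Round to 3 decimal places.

Var(R+G+U) = 17.7² + 2.6² + 21.5² + 2·[17.7·2.6·0.49 + 17.7·21.5·0.57 + 2.6·21.5·0.49] = 782.3 + 533.709 = 1316.01.
Under uncorrelated errors the observed covariances equal the true-score covariances, so only the own-variance terms attenuate.
True-score variance = [17.7²·0.85 + 2.6²·0.65 + 21.5²·0.70] + 533.709 = 594.265 + 533.709 = 1127.97.
Reliability = 1127.97 / 1316.01 = 0.857.

0.857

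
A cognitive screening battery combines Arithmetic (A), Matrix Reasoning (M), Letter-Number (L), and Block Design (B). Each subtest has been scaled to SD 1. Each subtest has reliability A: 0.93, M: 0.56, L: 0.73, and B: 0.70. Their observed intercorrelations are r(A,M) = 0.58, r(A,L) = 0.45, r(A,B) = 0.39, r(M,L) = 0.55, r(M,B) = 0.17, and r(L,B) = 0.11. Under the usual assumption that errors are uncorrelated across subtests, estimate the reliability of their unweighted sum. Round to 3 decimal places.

0.873

Var(A+M+L+B) = 4 + 2·[0.58 + 0.45 + 0.39 + 0.55 + 0.17 + 0.11] = 4 + 4.5 = 8.5.
Under uncorrelated errors the observed covariances equal the true-score covariances, so only the own-variance terms attenuate.
True-score variance = [0.93 + 0.56 + 0.73 + 0.70] + 4.5 = 2.92 + 4.5 = 7.42.
Reliability = 7.42 / 8.5 = 0.873.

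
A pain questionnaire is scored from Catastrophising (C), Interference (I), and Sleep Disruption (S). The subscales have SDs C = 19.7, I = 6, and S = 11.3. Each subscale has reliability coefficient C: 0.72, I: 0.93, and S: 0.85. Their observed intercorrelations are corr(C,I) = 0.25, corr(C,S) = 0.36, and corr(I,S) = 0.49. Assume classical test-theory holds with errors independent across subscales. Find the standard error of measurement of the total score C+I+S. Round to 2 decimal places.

11.42

Var(total) = 551.78 + 285.823 = 837.603.
True-score variance = 421.441 + 285.823 = 707.264, so reliability = 0.8444.
Error variance = 837.603 − 707.264 = 130.339; SEM = √130.339 = 11.42.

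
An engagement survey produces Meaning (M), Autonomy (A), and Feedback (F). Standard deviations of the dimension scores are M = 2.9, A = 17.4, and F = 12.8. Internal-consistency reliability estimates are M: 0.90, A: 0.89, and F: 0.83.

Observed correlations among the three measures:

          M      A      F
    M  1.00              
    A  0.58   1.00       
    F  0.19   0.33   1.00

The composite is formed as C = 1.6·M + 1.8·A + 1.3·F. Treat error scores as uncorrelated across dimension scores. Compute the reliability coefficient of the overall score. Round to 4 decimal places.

0.9137

Var(C) = 1.6²·2.9² + 1.8²·17.4² + 1.3²·12.8² + 2·[2.88·2.9·17.4·0.58 + 2.08·2.9·12.8·0.19 + 2.34·17.4·12.8·0.33] = 1279.36 + 541.885 = 1821.25.
With uncorrelated errors the cross-covariances are all true-score covariance, so they carry over unchanged; only the diagonal terms shrink to ρᵢσᵢ².
True-score variance = [1.6²·2.9²·0.90 + 1.8²·17.4²·0.89 + 1.3²·12.8²·0.83] + 541.885 = 1122.23 + 541.885 = 1664.12.
Reliability = 1664.12 / 1821.25 = 0.9137.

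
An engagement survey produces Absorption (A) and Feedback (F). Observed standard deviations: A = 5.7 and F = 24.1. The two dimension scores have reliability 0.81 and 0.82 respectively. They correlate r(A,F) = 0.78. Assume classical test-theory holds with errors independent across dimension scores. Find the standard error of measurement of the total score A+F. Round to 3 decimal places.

Var(total) = 613.3 + 214.297 = 827.597.
True-score variance = 502.581 + 214.297 = 716.878, so reliability = 0.8662.
Error variance = 827.597 − 716.878 = 110.719; SEM = √110.719 = 10.522.

10.522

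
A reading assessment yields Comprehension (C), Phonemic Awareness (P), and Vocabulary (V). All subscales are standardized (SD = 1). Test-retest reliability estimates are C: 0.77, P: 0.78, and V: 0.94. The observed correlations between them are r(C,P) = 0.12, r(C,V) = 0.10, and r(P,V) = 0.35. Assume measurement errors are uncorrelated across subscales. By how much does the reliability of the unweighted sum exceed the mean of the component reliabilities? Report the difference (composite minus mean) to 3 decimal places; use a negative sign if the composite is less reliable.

Var(sum) = 3 + 1.14 = 4.14; true-score variance = 2.49 + 1.14 = 3.63; composite reliability = 0.8768.
Mean component reliability = 0.8300.
Difference = 0.8768 − 0.8300 = 0.047.

0.047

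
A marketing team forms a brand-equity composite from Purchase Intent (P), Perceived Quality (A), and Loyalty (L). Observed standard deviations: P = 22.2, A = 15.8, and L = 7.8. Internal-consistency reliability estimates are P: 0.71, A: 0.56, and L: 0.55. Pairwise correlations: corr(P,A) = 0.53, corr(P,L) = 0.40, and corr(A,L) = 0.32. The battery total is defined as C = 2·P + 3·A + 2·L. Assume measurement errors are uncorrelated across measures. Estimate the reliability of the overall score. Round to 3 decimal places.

Var(C) = 2²·22.2² + 3²·15.8² + 2²·7.8² + 2·[6·22.2·15.8·0.53 + 4·22.2·7.8·0.40 + 6·15.8·7.8·0.32] = 4461.48 + 3258.19 = 7719.67.
Because errors are independent across components, Cov(Tᵢ,Tⱼ) = Cov(Xᵢ,Xⱼ); the off-diagonal part of the true-score variance is the same as above.
True-score variance = [2²·22.2²·0.71 + 3²·15.8²·0.56 + 2²·7.8²·0.55] + 3258.19 = 2791.7 + 3258.19 = 6049.89.
Reliability = 6049.89 / 7719.67 = 0.784.

0.784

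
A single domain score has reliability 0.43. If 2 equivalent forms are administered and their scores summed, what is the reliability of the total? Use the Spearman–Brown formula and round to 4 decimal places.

0.6014

ρ_k = kρ / (1 + (k−1)ρ) = 2·0.43 / (1 + 1·0.43) = 0.860 / 1.430 = 0.6014.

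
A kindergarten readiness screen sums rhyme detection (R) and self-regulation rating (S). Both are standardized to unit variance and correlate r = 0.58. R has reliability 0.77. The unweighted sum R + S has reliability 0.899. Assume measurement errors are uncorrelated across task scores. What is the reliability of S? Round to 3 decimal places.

Var(R+S) = 2 + 2·0.58 = 3.160.
True-score variance = ρ_R + ρ_S + 2·0.58, so 0.899 = (0.77 + ρ_S + 1.16) / 3.160.
ρ_S = 0.899·3.160 − 0.77 − 1.16 = 0.911.

0.911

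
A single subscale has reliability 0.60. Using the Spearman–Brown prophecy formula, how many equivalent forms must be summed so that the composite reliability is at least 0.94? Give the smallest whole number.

11

k ≥ ρ*(1−ρ₁)/(ρ₁(1−ρ*)) = 0.94·0.40 / (0.60·0.06) = 10.444.
Smallest integer k = 11.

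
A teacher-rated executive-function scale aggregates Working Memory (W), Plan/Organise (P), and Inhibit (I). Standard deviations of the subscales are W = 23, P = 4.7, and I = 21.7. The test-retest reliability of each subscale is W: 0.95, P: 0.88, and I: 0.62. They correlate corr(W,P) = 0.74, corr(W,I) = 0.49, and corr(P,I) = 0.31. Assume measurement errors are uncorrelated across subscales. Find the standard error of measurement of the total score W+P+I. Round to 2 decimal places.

14.42

Var(total) = 1021.98 + 712.34 = 1734.32.
True-score variance = 813.941 + 712.34 = 1526.28, so reliability = 0.8800.
Error variance = 1734.32 − 1526.28 = 208.039; SEM = √208.039 = 14.42.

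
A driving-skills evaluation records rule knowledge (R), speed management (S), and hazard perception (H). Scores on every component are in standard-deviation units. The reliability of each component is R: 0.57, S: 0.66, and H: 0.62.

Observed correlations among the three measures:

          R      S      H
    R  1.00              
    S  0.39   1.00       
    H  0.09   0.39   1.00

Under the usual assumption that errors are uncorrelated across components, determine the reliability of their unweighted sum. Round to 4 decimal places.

0.7574

Var(R+S+H) = 3 + 2·[0.39 + 0.09 + 0.39] = 3 + 1.74 = 4.74.
Because errors are independent across components, Cov(Tᵢ,Tⱼ) = Cov(Xᵢ,Xⱼ); the off-diagonal part of the true-score variance is the same as above.
True-score variance = [0.57 + 0.66 + 0.62] + 1.74 = 1.85 + 1.74 = 3.59.
Reliability = 3.59 / 4.74 = 0.7574.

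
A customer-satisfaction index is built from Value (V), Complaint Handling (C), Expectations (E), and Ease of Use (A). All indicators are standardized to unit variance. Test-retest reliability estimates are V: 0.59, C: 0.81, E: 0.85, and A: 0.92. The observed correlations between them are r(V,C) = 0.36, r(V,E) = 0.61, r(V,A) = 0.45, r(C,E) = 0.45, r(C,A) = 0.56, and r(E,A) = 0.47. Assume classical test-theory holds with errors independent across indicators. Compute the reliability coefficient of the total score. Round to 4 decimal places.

0.9153

Var(V+C+E+A) = 4 + 2·[0.36 + 0.61 + 0.45 + 0.45 + 0.56 + 0.47] = 4 + 5.8 = 9.8.
Under uncorrelated errors the observed covariances equal the true-score covariances, so only the own-variance terms attenuate.
True-score variance = [0.59 + 0.81 + 0.85 + 0.92] + 5.8 = 3.17 + 5.8 = 8.97.
Reliability = 8.97 / 9.8 = 0.9153.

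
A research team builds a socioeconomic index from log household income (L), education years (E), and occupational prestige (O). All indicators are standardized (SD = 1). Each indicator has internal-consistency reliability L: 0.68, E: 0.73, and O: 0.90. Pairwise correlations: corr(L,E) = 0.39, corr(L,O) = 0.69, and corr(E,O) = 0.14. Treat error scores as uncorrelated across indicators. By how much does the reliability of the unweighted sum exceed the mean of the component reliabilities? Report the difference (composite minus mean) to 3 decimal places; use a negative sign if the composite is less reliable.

Var(sum) = 3 + 2.44 = 5.44; true-score variance = 2.31 + 2.44 = 4.75; composite reliability = 0.8732.
Mean component reliability = 0.7700.
Difference = 0.8732 − 0.7700 = 0.103.

0.103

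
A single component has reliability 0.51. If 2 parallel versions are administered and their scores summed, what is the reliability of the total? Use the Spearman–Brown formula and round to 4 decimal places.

0.6755

ρ_k = kρ / (1 + (k−1)ρ) = 2·0.51 / (1 + 1·0.51) = 1.020 / 1.510 = 0.6755.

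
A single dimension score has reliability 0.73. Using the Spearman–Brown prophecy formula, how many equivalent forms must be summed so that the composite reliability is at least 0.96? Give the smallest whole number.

9

k ≥ ρ*(1−ρ₁)/(ρ₁(1−ρ*)) = 0.96·0.27 / (0.73·0.04) = 8.877.
Smallest integer k = 9.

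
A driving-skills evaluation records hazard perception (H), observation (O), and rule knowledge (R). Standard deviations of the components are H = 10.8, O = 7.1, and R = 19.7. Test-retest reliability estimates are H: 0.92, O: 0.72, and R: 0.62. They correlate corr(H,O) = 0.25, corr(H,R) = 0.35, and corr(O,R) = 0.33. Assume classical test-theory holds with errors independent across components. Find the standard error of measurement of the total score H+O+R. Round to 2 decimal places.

Var(total) = 555.14 + 279.586 = 834.726.
True-score variance = 384.22 + 279.586 = 663.806, so reliability = 0.7952.
Error variance = 834.726 − 663.806 = 170.92; SEM = √170.92 = 13.07.

13.07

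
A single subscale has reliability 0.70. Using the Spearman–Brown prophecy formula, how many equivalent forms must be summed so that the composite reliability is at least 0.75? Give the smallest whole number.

k ≥ ρ*(1−ρ₁)/(ρ₁(1−ρ*)) = 0.75·0.30 / (0.70·0.25) = 1.286.
Smallest integer k = 2.

2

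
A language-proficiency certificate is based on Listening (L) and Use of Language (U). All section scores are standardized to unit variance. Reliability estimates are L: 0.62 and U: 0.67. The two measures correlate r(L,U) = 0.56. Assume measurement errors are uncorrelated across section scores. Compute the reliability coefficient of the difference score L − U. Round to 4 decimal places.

0.1932

Var(L−U) = 1 + 1 − 2·0.56 = 2 − 1.12 = 0.88.
Because errors are independent across components, Cov(Tᵢ,Tⱼ) = Cov(Xᵢ,Xⱼ); the off-diagonal part of the true-score variance is the same as above.
True-score variance = [0.62 + 0.67] − 1.12 = 1.29 − 1.12 = 0.17.
Reliability = 0.17 / 0.88 = 0.1932.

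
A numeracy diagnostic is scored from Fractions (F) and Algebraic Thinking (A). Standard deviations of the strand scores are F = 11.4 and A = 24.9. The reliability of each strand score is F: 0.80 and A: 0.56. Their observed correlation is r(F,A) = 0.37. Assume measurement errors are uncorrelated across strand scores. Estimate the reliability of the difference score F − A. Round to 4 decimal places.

0.4466

Var(F−A) = 11.4² + 24.9² − 2·11.4·24.9·0.37 = 749.97 − 210.056 = 539.914.
Under uncorrelated errors the observed covariances equal the true-score covariances, so only the own-variance terms attenuate.
True-score variance = [11.4²·0.80 + 24.9²·0.56] − 210.056 = 451.174 − 210.056 = 241.117.
Reliability = 241.117 / 539.914 = 0.4466.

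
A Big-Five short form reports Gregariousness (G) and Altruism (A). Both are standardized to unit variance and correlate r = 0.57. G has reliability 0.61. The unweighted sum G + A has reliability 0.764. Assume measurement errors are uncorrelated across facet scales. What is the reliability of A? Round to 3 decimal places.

Var(G+A) = 2 + 2·0.57 = 3.140.
True-score variance = ρ_G + ρ_A + 2·0.57, so 0.764 = (0.61 + ρ_A + 1.14) / 3.140.
ρ_A = 0.764·3.140 − 0.61 − 1.14 = 0.649.

0.649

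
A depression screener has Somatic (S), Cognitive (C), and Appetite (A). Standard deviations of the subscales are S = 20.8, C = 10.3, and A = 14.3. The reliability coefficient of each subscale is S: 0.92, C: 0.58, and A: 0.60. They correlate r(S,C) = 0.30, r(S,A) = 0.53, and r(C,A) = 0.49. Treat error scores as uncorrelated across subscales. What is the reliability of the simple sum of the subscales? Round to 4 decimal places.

Var(S+C+A) = 20.8² + 10.3² + 14.3² + 2·[20.8·10.3·0.30 + 20.8·14.3·0.53 + 10.3·14.3·0.49] = 743.22 + 588.175 = 1331.39.
With uncorrelated errors the cross-covariances are all true-score covariance, so they carry over unchanged; only the diagonal terms shrink to ρᵢσᵢ².
True-score variance = [20.8²·0.92 + 10.3²·0.58 + 14.3²·0.60] + 588.175 = 582.255 + 588.175 = 1170.43.
Reliability = 1170.43 / 1331.39 = 0.8791.

0.8791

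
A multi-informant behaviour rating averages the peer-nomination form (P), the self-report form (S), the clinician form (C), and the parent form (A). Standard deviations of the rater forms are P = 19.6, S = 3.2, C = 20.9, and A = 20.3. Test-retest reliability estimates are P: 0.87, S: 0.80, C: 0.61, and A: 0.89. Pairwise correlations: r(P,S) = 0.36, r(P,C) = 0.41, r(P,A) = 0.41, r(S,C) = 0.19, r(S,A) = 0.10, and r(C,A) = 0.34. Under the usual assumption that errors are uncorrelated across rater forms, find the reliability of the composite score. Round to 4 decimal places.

Var(P+S+C+A) = 19.6² + 3.2² + 20.9² + 20.3² + 2·[19.6·3.2·0.36 + 19.6·20.9·0.41 + 19.6·20.3·0.41 + 3.2·20.9·0.19 + 3.2·20.3·0.10 + 20.9·20.3·0.34] = 1243.3 + 1034.23 = 2277.53.
With uncorrelated errors the cross-covariances are all true-score covariance, so they carry over unchanged; only the diagonal terms shrink to ρᵢσᵢ².
True-score variance = [19.6²·0.87 + 3.2²·0.80 + 20.9²·0.61 + 20.3²·0.89] + 1034.23 = 975.625 + 1034.23 = 2009.86.
Reliability = 2009.86 / 2277.53 = 0.8825.

0.8825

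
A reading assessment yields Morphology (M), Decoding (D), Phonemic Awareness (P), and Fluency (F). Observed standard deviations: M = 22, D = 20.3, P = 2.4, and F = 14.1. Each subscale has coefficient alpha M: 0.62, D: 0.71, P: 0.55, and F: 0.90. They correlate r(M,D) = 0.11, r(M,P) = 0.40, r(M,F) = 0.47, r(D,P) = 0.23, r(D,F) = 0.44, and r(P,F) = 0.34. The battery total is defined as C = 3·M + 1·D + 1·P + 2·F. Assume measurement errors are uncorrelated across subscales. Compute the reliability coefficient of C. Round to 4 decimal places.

Var(C) = 3²·22² + 20.3² + 2.4² + 2²·14.1² + 2·[3·22·20.3·0.11 + 3·22·2.4·0.40 + 6·22·14.1·0.47 + 20.3·2.4·0.23 + 2·20.3·14.1·0.44 + 2·2.4·14.1·0.34] = 5569.09 + 2743.2 = 8312.29.
Under uncorrelated errors the observed covariances equal the true-score covariances, so only the own-variance terms attenuate.
True-score variance = [3²·22²·0.62 + 20.3²·0.71 + 2.4²·0.55 + 2²·14.1²·0.90] + 2743.2 = 3712.19 + 2743.2 = 6455.39.
Reliability = 6455.39 / 8312.29 = 0.7766.

0.7766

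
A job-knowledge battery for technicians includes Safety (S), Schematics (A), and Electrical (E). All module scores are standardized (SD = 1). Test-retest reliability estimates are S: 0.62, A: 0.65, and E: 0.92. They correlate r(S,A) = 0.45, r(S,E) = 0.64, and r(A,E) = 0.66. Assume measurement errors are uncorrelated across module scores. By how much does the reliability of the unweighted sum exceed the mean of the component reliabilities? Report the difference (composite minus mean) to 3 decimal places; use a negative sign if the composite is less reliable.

Var(sum) = 3 + 3.5 = 6.5; true-score variance = 2.19 + 3.5 = 5.69; composite reliability = 0.8754.
Mean component reliability = 0.7300.
Difference = 0.8754 − 0.7300 = 0.145.

0.145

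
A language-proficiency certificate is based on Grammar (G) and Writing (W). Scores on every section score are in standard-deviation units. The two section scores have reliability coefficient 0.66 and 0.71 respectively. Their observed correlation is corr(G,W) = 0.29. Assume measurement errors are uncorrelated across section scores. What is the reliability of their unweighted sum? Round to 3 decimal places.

Var(G+W) = 2 + 2·[0.29] = 2 + 0.58 = 2.58.
Because errors are independent across components, Cov(Tᵢ,Tⱼ) = Cov(Xᵢ,Xⱼ); the off-diagonal part of the true-score variance is the same as above.
True-score variance = [0.66 + 0.71] + 0.58 = 1.37 + 0.58 = 1.95.
Reliability = 1.95 / 2.58 = 0.756.

0.756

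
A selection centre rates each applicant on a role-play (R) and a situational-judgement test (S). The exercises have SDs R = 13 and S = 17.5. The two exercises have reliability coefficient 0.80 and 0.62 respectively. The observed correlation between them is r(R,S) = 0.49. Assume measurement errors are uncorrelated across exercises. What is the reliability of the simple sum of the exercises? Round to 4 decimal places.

0.7849

Var(R+S) = 13² + 17.5² + 2·[13·17.5·0.49] = 475.25 + 222.95 = 698.2.
Because errors are independent across components, Cov(Tᵢ,Tⱼ) = Cov(Xᵢ,Xⱼ); the off-diagonal part of the true-score variance is the same as above.
True-score variance = [13²·0.80 + 17.5²·0.62] + 222.95 = 325.075 + 222.95 = 548.025.
Reliability = 548.025 / 698.2 = 0.7849.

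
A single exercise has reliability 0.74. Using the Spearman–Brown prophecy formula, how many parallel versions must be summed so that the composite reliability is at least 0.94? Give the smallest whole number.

6

k ≥ ρ*(1−ρ₁)/(ρ₁(1−ρ*)) = 0.94·0.26 / (0.74·0.06) = 5.505.
Smallest integer k = 6.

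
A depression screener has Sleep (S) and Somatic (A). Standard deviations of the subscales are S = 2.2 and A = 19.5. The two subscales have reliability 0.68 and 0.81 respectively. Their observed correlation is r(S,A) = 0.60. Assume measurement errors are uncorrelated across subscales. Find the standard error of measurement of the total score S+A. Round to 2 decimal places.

Var(total) = 385.09 + 51.48 = 436.57.
True-score variance = 311.294 + 51.48 = 362.774, so reliability = 0.8310.
Error variance = 436.57 − 362.774 = 73.7963; SEM = √73.7963 = 8.59.

8.59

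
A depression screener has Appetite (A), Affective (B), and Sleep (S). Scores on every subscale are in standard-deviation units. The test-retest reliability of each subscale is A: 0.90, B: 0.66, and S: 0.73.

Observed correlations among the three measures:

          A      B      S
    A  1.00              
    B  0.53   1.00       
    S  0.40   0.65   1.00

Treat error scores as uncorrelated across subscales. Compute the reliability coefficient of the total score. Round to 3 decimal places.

Var(A+B+S) = 3 + 2·[0.53 + 0.40 + 0.65] = 3 + 3.16 = 6.16.
With uncorrelated errors the cross-covariances are all true-score covariance, so they carry over unchanged; only the diagonal terms shrink to ρᵢσᵢ².
True-score variance = [0.90 + 0.66 + 0.73] + 3.16 = 2.29 + 3.16 = 5.45.
Reliability = 5.45 / 6.16 = 0.885.

0.885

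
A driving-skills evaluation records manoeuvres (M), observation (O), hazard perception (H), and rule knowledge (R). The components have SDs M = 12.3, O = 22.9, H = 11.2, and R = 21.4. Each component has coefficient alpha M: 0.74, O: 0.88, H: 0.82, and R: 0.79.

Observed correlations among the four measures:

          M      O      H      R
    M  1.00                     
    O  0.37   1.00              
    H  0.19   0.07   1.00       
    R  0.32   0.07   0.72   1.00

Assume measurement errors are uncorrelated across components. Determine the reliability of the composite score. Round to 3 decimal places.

Var(M+O+H+R) = 12.3² + 22.9² + 11.2² + 21.4² + 2·[12.3·22.9·0.37 + 12.3·11.2·0.19 + 12.3·21.4·0.32 + 22.9·11.2·0.07 + 22.9·21.4·0.07 + 11.2·21.4·0.72] = 1259.1 + 878.9 = 2138.
Because errors are independent across components, Cov(Tᵢ,Tⱼ) = Cov(Xᵢ,Xⱼ); the off-diagonal part of the true-score variance is the same as above.
True-score variance = [12.3²·0.74 + 22.9²·0.88 + 11.2²·0.82 + 21.4²·0.79] + 878.9 = 1038.08 + 878.9 = 1916.98.
Reliability = 1916.98 / 2138 = 0.897.

0.897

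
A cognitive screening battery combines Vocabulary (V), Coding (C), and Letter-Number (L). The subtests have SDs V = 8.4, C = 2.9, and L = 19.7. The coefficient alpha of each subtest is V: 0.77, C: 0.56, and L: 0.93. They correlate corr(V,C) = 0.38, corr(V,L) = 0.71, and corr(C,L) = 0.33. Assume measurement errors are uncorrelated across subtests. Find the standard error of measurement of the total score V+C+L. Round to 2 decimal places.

6.86

Var(total) = 467.06 + 291.201 = 758.261.
True-score variance = 419.964 + 291.201 = 711.165, so reliability = 0.9379.
Error variance = 758.261 − 711.165 = 47.0955; SEM = √47.0955 = 6.86.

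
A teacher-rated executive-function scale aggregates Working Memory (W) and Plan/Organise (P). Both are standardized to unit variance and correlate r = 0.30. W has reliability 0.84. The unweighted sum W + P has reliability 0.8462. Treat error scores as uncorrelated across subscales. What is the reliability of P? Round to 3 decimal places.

Var(W+P) = 2 + 2·0.30 = 2.600.
True-score variance = ρ_W + ρ_P + 2·0.30, so 0.8462 = (0.84 + ρ_P + 0.60) / 2.600.
ρ_P = 0.8462·2.600 − 0.84 − 0.60 = 0.760.

0.760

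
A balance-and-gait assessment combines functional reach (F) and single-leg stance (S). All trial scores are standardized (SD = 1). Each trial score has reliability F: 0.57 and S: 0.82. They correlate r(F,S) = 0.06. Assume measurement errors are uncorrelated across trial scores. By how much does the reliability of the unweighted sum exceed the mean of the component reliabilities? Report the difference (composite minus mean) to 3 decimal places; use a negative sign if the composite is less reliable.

0.017

Var(sum) = 2 + 0.12 = 2.12; true-score variance = 1.39 + 0.12 = 1.51; composite reliability = 0.7123.
Mean component reliability = 0.6950.
Difference = 0.7123 − 0.6950 = 0.017.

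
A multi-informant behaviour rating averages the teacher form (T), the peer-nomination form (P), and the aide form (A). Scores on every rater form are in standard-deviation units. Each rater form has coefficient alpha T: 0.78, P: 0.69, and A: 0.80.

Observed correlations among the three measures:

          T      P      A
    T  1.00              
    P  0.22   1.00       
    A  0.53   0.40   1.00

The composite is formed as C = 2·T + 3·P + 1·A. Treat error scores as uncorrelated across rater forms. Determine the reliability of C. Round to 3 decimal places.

Var(C) = 2² + 3² + 1 + 2·[6·0.22 + 2·0.53 + 3·0.40] = 14 + 7.16 = 21.16.
Because errors are independent across components, Cov(Tᵢ,Tⱼ) = Cov(Xᵢ,Xⱼ); the off-diagonal part of the true-score variance is the same as above.
True-score variance = [2²·0.78 + 3²·0.69 + 0.80] + 7.16 = 10.13 + 7.16 = 17.29.
Reliability = 17.29 / 21.16 = 0.817.

0.817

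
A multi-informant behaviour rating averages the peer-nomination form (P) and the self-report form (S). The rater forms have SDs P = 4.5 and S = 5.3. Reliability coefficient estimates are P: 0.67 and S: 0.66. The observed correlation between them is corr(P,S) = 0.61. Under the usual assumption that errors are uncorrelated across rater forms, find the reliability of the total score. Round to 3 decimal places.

0.790

Var(P+S) = 4.5² + 5.3² + 2·[4.5·5.3·0.61] = 48.34 + 29.097 = 77.437.
Because errors are independent across components, Cov(Tᵢ,Tⱼ) = Cov(Xᵢ,Xⱼ); the off-diagonal part of the true-score variance is the same as above.
True-score variance = [4.5²·0.67 + 5.3²·0.66] + 29.097 = 32.1069 + 29.097 = 61.2039.
Reliability = 61.2039 / 77.437 = 0.790.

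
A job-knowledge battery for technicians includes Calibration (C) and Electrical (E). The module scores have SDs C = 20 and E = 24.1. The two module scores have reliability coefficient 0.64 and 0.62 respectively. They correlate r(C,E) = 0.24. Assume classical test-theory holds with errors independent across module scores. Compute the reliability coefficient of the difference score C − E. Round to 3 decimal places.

0.513

Var(C−E) = 20² + 24.1² − 2·20·24.1·0.24 = 980.81 − 231.36 = 749.45.
With uncorrelated errors the cross-covariances are all true-score covariance, so they carry over unchanged; only the diagonal terms shrink to ρᵢσᵢ².
True-score variance = [20²·0.64 + 24.1²·0.62] − 231.36 = 616.102 − 231.36 = 384.742.
Reliability = 384.742 / 749.45 = 0.513.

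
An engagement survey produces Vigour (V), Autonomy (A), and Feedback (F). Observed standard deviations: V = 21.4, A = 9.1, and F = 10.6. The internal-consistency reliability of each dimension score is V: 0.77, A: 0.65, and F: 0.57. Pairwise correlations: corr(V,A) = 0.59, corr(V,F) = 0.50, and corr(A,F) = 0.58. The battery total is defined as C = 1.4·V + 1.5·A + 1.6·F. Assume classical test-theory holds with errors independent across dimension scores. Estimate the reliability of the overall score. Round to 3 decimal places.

0.850

Var(C) = 1.4²·21.4² + 1.5²·9.1² + 1.6²·10.6² + 2·[2.1·21.4·9.1·0.59 + 2.24·21.4·10.6·0.50 + 2.4·9.1·10.6·0.58] = 1371.57 + 1259.23 = 2630.8.
With uncorrelated errors the cross-covariances are all true-score covariance, so they carry over unchanged; only the diagonal terms shrink to ρᵢσᵢ².
True-score variance = [1.4²·21.4²·0.77 + 1.5²·9.1²·0.65 + 1.6²·10.6²·0.57] + 1259.23 = 976.219 + 1259.23 = 2235.45.
Reliability = 2235.45 / 2630.8 = 0.850.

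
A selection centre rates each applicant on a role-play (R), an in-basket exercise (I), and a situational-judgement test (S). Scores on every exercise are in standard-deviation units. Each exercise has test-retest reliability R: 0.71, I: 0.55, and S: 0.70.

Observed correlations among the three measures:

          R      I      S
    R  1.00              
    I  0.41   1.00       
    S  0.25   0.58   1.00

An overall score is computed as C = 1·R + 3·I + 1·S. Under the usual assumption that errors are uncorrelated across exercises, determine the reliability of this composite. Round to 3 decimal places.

0.734

Var(C) = 1 + 3² + 1 + 2·[3·0.41 + 0.25 + 3·0.58] = 11 + 6.44 = 17.44.
Because errors are independent across components, Cov(Tᵢ,Tⱼ) = Cov(Xᵢ,Xⱼ); the off-diagonal part of the true-score variance is the same as above.
True-score variance = [0.71 + 3²·0.55 + 0.70] + 6.44 = 6.36 + 6.44 = 12.8.
Reliability = 12.8 / 17.44 = 0.734.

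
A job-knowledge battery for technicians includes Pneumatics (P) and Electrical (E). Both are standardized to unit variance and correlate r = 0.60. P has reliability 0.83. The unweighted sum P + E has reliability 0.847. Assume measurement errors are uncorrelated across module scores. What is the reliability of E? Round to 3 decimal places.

0.680

Var(P+E) = 2 + 2·0.60 = 3.200.
True-score variance = ρ_P + ρ_E + 2·0.60, so 0.847 = (0.83 + ρ_E + 1.20) / 3.200.
ρ_E = 0.847·3.200 − 0.83 − 1.20 = 0.680.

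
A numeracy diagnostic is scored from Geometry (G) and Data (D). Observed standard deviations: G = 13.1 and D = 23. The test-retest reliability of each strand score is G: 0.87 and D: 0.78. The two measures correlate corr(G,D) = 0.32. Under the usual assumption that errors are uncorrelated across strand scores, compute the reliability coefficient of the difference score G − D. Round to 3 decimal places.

Var(G−D) = 13.1² + 23² − 2·13.1·23·0.32 = 700.61 − 192.832 = 507.778.
Under uncorrelated errors the observed covariances equal the true-score covariances, so only the own-variance terms attenuate.
True-score variance = [13.1²·0.87 + 23²·0.78] − 192.832 = 561.921 − 192.832 = 369.089.
Reliability = 369.089 / 507.778 = 0.727.

0.727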